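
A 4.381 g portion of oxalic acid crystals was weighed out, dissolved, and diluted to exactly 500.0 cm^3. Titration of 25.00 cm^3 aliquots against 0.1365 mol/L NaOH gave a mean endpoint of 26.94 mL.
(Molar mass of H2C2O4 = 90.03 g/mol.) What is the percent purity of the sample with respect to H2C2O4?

H2C2O4 + 2 NaOH → Na2C2O4 + 2 H2O
n(NaOH) per titration = 0.02694 × 0.1365 = 3.677 × 10^-3 mol
From the 1:2 ratio, n(H2C2O4) in each aliquot = 1/2 × 3.677 × 10^-3 = 1.839 × 10^-3 mol
n(H2C2O4) in the whole flask = 1.839 × 10^-3 × 500.0/25.00 = 0.03677 mol
mass of H2C2O4 = 0.03677 × 90.03 = 3.311 g
% H2C2O4 = 3.311 / 4.381 × 100 = 75.57 %

75.57 %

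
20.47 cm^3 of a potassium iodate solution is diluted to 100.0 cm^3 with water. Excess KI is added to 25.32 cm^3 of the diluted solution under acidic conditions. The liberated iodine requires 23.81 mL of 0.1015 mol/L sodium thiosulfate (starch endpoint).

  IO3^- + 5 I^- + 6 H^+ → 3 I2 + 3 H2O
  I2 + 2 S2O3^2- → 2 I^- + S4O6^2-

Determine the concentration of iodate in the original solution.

n(S2O3^2-) = 0.02381 × 0.1015 = 2.417 × 10^-3 mol
n(I2) = n(S2O3^2-)/2 = 1.208 × 10^-3 mol
From the 1:3 ratio, n(IO3^-) in the aliquot = 1/3 × 1.208 × 10^-3 = 4.028 × 10^-4 mol
[IO3^-]_dilute = 4.028 × 10^-4 / 0.02532 = 0.01591 mol/L
[IO3^-]_original = 0.01591 × 100.0/20.47 = 0.07771 mol/L

0.07771 mol/L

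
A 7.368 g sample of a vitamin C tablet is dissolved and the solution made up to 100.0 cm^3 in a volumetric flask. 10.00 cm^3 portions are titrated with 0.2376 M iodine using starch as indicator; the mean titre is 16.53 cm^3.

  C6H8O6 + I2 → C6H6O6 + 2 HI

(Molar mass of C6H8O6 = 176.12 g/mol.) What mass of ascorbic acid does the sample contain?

6.917 g

n(I2) per titration = 0.01653 × 0.2376 = 3.928 × 10^-3 mol
n(C6H8O6) in each aliquot = 3.928 × 10^-3 mol (1:1 ratio)
n(C6H8O6) in the whole flask = 3.928 × 10^-3 × 100.0/10.00 = 0.03928 mol
mass of C6H8O6 = 0.03928 × 176.12 = 6.917 g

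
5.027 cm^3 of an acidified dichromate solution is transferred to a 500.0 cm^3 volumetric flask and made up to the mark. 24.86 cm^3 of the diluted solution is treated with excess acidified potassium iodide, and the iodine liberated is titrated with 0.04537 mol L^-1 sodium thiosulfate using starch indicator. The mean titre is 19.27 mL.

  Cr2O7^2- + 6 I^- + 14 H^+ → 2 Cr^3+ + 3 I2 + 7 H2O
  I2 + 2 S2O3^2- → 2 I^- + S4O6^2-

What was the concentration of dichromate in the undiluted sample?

0.5830 mol/L

n(S2O3^2-) = 0.01927 × 0.04537 = 8.743 × 10^-4 mol
n(I2) = n(S2O3^2-)/2 = 4.371 × 10^-4 mol
From the 1:3 ratio, n(Cr2O7^2-) in the aliquot = 1/3 × 4.371 × 10^-4 = 1.457 × 10^-4 mol
[Cr2O7^2-]_dilute = 1.457 × 10^-4 / 0.02486 = 0.005861 mol/L
[Cr2O7^2-]_original = 0.005861 × 500.0/5.027 = 0.5830 mol/L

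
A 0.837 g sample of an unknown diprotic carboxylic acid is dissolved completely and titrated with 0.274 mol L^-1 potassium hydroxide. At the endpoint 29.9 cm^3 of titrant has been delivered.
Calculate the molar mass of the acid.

n(KOH) = 0.0299 L × 0.274 mol/L = 8.19 × 10^-3 mol
From the 1:2 ratio, n(H2A) = 1/2 × 8.19 × 10^-3 = 4.10 × 10^-3 mol
M = m / n = 0.837 g / 4.10 × 10^-3 mol = 204 g/mol

204 g/mol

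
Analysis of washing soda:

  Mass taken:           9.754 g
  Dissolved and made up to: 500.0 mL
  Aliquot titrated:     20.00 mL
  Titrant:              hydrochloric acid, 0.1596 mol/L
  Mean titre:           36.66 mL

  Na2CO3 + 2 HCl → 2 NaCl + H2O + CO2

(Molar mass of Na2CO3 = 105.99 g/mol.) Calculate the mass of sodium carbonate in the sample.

n(HCl) per titration = 0.03666 × 0.1596 = 5.851 × 10^-3 mol
From the 1:2 ratio, n(Na2CO3) in each aliquot = 1/2 × 5.851 × 10^-3 = 2.925 × 10^-3 mol
n(Na2CO3) in the whole flask = 2.925 × 10^-3 × 500.0/20.00 = 0.07314 mol
mass of Na2CO3 = 0.07314 × 105.99 = 7.752 g

7.752 g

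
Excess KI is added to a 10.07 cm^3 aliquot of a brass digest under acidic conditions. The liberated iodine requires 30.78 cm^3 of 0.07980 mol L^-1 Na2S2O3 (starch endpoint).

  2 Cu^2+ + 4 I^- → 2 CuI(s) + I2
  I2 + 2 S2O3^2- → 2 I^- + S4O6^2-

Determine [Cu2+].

n(S2O3^2-) = 0.03078 × 0.07980 = 2.456 × 10^-3 mol
n(I2) = n(S2O3^2-)/2 = 1.228 × 10^-3 mol
From the 2:1 ratio, n(Cu2+) in the aliquot = 2/1 × 1.228 × 10^-3 = 2.456 × 10^-3 mol
[Cu2+] = 2.456 × 10^-3 / 0.01007 = 0.2439 mol/L

0.2439 mol/L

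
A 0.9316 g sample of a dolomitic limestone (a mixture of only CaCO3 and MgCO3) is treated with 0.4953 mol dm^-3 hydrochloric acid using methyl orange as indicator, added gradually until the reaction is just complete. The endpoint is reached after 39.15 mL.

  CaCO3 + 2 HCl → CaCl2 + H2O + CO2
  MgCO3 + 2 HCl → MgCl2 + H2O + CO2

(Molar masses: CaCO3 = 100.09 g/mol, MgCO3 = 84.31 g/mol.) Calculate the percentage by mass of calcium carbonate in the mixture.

77.73 %

n(HCl) = 0.03915 × 0.4953 = 0.01939 mol
Let x = n(CaCO3), y = n(MgCO3).
Titrant: 2x + 2y = 0.01939;  mass: 100.09x + 84.31y = 0.9316
Solving, x = 7.235 × 10^-3 mol, y = 2.460 × 10^-3 mol
mass of CaCO3 = 7.235 × 10^-3 × 100.09 = 0.7242 g
% CaCO3 = 0.7242 / 0.9316 × 100 = 77.73 %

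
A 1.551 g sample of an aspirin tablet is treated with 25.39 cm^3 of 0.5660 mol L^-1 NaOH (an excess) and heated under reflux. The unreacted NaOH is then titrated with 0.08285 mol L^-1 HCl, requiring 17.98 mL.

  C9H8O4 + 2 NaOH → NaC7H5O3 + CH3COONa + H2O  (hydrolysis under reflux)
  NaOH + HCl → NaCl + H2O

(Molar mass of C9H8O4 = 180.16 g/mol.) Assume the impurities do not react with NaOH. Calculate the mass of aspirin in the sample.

n(NaOH) added = 0.02539 × 0.5660 = 0.01437 mol
n(HCl) used in back-titration = 0.01798 × 0.08285 = 1.490 × 10^-3 mol
n(NaOH) left over = 1.490 × 10^-3 mol (1:1 ratio)
n(NaOH) consumed by analyte = 0.01437 − 1.490 × 10^-3 = 0.01288 mol
From the 1:2 ratio, n(C9H8O4) = 1/2 × 0.01288 = 6.441 × 10^-3 mol
mass of C9H8O4 = 6.441 × 10^-3 × 180.16 = 1.160 g

1.160 g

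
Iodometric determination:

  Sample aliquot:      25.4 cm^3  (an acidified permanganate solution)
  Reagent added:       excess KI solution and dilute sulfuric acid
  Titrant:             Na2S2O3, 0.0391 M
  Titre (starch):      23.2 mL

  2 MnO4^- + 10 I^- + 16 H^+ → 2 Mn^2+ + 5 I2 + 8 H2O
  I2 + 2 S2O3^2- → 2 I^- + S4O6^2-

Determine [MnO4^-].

0.00714 M

n(S2O3^2-) = 0.0232 × 0.0391 = 9.07 × 10^-4 mol
n(I2) = n(S2O3^2-)/2 = 4.54 × 10^-4 mol
From the 2:5 ratio, n(MnO4^-) in the aliquot = 2/5 × 4.54 × 10^-4 = 1.81 × 10^-4 mol
[MnO4^-] = 1.81 × 10^-4 / 0.0254 = 0.00714 mol/L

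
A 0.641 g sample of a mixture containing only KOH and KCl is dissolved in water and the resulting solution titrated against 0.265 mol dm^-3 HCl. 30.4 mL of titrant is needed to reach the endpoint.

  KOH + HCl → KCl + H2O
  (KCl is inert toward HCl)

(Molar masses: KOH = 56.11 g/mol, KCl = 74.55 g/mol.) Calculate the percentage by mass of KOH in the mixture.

70.5 %

n(HCl) = 0.0304 × 0.265 = 8.06 × 10^-3 mol
Let x = n(KOH), y = n(KCl).
Titrant: 1x = 8.06 × 10^-3;  mass: 56.11x + 74.55y = 0.641
Solving, x = 8.06 × 10^-3 mol, y = 2.53 × 10^-3 mol
mass of KOH = 8.06 × 10^-3 × 56.11 = 0.452 g
% KOH = 0.452 / 0.641 × 100 = 70.5 %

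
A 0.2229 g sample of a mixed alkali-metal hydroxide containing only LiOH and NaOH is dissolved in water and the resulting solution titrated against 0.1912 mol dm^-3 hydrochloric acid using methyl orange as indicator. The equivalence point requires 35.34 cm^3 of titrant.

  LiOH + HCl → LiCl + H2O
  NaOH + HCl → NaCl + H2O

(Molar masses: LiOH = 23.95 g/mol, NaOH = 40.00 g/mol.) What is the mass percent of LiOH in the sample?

31.72 %

n(HCl) = 0.03534 × 0.1912 = 6.757 × 10^-3 mol
Let x = n(LiOH), y = n(NaOH).
Titrant: 1x + 1y = 6.757 × 10^-3;  mass: 23.95x + 40.00y = 0.2229
Solving, x = 2.952 × 10^-3 mol, y = 3.805 × 10^-3 mol
mass of LiOH = 2.952 × 10^-3 × 23.95 = 0.07070 g
% LiOH = 0.07070 / 0.2229 × 100 = 31.72 %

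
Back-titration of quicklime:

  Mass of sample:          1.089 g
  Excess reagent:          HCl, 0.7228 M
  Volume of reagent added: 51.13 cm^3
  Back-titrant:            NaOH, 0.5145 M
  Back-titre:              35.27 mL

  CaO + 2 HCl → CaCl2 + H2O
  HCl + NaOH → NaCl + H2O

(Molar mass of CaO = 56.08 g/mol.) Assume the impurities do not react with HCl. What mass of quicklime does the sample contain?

0.5274 g

n(HCl) added = 0.05113 × 0.7228 = 0.03696 mol
n(NaOH) used in back-titration = 0.03527 × 0.5145 = 0.01815 mol
n(HCl) left over = 0.01815 mol (1:1 ratio)
n(HCl) consumed by analyte = 0.03696 − 0.01815 = 0.01881 mol
From the 1:2 ratio, n(CaO) = 1/2 × 0.01881 = 9.405 × 10^-3 mol
mass of CaO = 9.405 × 10^-3 × 56.08 = 0.5274 g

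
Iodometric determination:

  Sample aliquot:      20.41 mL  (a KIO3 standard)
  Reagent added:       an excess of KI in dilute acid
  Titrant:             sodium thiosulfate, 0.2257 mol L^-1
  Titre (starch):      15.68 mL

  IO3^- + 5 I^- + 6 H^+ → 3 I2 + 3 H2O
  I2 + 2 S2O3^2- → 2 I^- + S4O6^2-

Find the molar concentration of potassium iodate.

n(S2O3^2-) = 0.01568 × 0.2257 = 3.539 × 10^-3 mol
n(I2) = n(S2O3^2-)/2 = 1.769 × 10^-3 mol
From the 1:3 ratio, n(IO3^-) in the aliquot = 1/3 × 1.769 × 10^-3 = 5.898 × 10^-4 mol
[IO3^-] = 5.898 × 10^-4 / 0.02041 = 0.02890 mol/L

0.02890 mol/L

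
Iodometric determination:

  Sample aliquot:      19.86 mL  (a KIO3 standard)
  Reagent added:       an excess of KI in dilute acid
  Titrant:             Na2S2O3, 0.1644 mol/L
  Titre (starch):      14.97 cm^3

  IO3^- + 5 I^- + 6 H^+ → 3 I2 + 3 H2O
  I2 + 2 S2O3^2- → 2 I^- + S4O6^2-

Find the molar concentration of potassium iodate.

n(S2O3^2-) = 0.01497 × 0.1644 = 2.461 × 10^-3 mol
n(I2) = n(S2O3^2-)/2 = 1.231 × 10^-3 mol
From the 1:3 ratio, n(IO3^-) in the aliquot = 1/3 × 1.231 × 10^-3 = 4.102 × 10^-4 mol
[IO3^-] = 4.102 × 10^-4 / 0.01986 = 0.02065 mol/L

0.02065 mol/L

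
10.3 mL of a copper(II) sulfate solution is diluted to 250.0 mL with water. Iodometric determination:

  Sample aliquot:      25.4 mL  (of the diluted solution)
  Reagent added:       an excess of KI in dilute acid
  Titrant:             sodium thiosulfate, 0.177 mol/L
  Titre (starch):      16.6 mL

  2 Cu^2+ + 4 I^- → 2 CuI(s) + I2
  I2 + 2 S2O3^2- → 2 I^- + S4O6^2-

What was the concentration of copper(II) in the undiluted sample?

n(S2O3^2-) = 0.0166 × 0.177 = 2.94 × 10^-3 mol
n(I2) = n(S2O3^2-)/2 = 1.47 × 10^-3 mol
From the 2:1 ratio, n(Cu2+) in the aliquot = 2/1 × 1.47 × 10^-3 = 2.94 × 10^-3 mol
[Cu2+]_dilute = 2.94 × 10^-3 / 0.0254 = 0.116 mol/L
[Cu2+]_original = 0.116 × 250.0/10.3 = 2.81 mol/L

2.81 mol/L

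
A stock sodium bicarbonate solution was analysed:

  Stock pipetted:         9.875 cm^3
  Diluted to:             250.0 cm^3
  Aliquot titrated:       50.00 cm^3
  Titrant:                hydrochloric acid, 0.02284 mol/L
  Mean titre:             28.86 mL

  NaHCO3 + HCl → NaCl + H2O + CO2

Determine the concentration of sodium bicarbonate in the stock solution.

0.3338 mol/L

n(HCl) = 0.02886 × 0.02284 = 6.592 × 10^-4 mol
n(NaHCO3) in the aliquot = 6.592 × 10^-4 mol (1:1 ratio)
[NaHCO3]_dilute = 6.592 × 10^-4 / 0.05000 = 0.01318 mol/L
Dilution factor = 250.0 / 9.875 = 25.32
[NaHCO3]_stock = 0.01318 × 25.32 = 0.3338 mol/L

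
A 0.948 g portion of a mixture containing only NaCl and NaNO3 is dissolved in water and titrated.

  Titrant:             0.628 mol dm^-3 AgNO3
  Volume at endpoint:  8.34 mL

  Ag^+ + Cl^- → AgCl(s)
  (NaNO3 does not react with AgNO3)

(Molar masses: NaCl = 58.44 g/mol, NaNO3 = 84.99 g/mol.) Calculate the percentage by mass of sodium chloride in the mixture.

n(AgNO3) = 0.00834 × 0.628 = 5.24 × 10^-3 mol
Let x = n(NaCl), y = n(NaNO3).
Titrant: 1x = 5.24 × 10^-3;  mass: 58.44x + 84.99y = 0.948
Solving, x = 5.24 × 10^-3 mol, y = 7.55 × 10^-3 mol
mass of NaCl = 5.24 × 10^-3 × 58.44 = 0.306 g
% NaCl = 0.306 / 0.948 × 100 = 32.3 %

32.3 %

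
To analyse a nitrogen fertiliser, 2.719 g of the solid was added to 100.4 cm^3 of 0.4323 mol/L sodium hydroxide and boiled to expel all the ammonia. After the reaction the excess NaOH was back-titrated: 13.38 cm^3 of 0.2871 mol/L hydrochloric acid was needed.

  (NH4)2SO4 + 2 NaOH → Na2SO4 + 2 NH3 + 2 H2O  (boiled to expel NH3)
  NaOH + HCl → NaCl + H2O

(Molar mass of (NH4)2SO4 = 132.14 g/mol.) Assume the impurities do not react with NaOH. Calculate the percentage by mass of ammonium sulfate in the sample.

96.13 %

n(NaOH) added = 0.1004 × 0.4323 = 0.04340 mol
n(HCl) used in back-titration = 0.01338 × 0.2871 = 3.841 × 10^-3 mol
n(NaOH) left over = 3.841 × 10^-3 mol (1:1 ratio)
n(NaOH) consumed by analyte = 0.04340 − 3.841 × 10^-3 = 0.03956 mol
From the 1:2 ratio, n((NH4)2SO4) = 1/2 × 0.03956 = 0.01978 mol
mass of (NH4)2SO4 = 0.01978 × 132.14 = 2.614 g
% (NH4)2SO4 = 2.614 / 2.719 × 100 = 96.13 %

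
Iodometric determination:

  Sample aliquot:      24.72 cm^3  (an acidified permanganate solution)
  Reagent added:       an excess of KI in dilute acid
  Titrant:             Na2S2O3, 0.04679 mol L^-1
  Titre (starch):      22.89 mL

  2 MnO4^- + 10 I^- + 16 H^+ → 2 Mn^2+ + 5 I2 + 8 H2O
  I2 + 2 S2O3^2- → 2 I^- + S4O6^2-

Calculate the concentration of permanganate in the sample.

n(S2O3^2-) = 0.02289 × 0.04679 = 1.071 × 10^-3 mol
n(I2) = n(S2O3^2-)/2 = 5.355 × 10^-4 mol
From the 2:5 ratio, n(MnO4^-) in the aliquot = 2/5 × 5.355 × 10^-4 = 2.142 × 10^-4 mol
[MnO4^-] = 2.142 × 10^-4 / 0.02472 = 0.008665 mol/L

0.008665 mol/L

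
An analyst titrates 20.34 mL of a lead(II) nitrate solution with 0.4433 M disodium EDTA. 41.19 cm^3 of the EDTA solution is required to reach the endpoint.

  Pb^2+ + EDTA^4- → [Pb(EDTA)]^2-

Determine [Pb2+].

n(EDTA) = 0.04119 L × 0.4433 mol/L = 0.01826 mol
n(Pb2+) = 0.01826 mol (1:1 mole ratio)
[Pb2+] = 0.01826 mol / 0.02034 L = 0.8977 mol/L

0.8977 M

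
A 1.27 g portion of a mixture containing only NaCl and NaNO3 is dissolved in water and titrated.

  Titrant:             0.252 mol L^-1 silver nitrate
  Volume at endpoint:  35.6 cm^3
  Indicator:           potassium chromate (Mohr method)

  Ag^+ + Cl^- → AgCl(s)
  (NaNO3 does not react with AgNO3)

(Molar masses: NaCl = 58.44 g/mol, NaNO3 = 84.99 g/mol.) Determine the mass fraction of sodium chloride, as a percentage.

41.3 %

n(AgNO3) = 0.0356 × 0.252 = 8.97 × 10^-3 mol
Let x = n(NaCl), y = n(NaNO3).
Titrant: 1x = 8.97 × 10^-3;  mass: 58.44x + 84.99y = 1.27
Solving, x = 8.97 × 10^-3 mol, y = 8.77 × 10^-3 mol
mass of NaCl = 8.97 × 10^-3 × 58.44 = 0.524 g
% NaCl = 0.524 / 1.27 × 100 = 41.3 %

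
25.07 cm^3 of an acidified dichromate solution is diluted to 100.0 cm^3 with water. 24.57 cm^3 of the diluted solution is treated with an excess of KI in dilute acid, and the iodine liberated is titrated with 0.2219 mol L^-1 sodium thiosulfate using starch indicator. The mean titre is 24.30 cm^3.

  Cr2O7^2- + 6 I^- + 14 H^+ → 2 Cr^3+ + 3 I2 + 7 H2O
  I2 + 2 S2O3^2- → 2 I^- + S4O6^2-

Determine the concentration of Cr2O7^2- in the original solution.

0.1459 mol/L

n(S2O3^2-) = 0.02430 × 0.2219 = 5.392 × 10^-3 mol
n(I2) = n(S2O3^2-)/2 = 2.696 × 10^-3 mol
From the 1:3 ratio, n(Cr2O7^2-) in the aliquot = 1/3 × 2.696 × 10^-3 = 8.987 × 10^-4 mol
[Cr2O7^2-]_dilute = 8.987 × 10^-4 / 0.02457 = 0.03658 mol/L
[Cr2O7^2-]_original = 0.03658 × 100.0/25.07 = 0.1459 mol/L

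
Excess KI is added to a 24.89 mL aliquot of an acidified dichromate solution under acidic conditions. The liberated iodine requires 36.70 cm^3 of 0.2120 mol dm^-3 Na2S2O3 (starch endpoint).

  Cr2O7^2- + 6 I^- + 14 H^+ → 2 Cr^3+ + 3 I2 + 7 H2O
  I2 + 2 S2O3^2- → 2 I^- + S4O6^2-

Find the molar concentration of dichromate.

0.05210 mol/L

n(S2O3^2-) = 0.03670 × 0.2120 = 7.780 × 10^-3 mol
n(I2) = n(S2O3^2-)/2 = 3.890 × 10^-3 mol
From the 1:3 ratio, n(Cr2O7^2-) in the aliquot = 1/3 × 3.890 × 10^-3 = 1.297 × 10^-3 mol
[Cr2O7^2-] = 1.297 × 10^-3 / 0.02489 = 0.05210 mol/L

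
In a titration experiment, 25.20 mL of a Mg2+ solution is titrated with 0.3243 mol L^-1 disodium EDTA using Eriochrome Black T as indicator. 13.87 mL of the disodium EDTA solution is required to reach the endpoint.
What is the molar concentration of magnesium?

Mg^2+ + EDTA^4- → [Mg(EDTA)]^2-
n(EDTA) = 0.01387 L × 0.3243 mol/L = 4.498 × 10^-3 mol
n(Mg2+) = 4.498 × 10^-3 mol (1:1 mole ratio)
[Mg2+] = 4.498 × 10^-3 mol / 0.02520 L = 0.1785 mol/L

0.1785 mol/L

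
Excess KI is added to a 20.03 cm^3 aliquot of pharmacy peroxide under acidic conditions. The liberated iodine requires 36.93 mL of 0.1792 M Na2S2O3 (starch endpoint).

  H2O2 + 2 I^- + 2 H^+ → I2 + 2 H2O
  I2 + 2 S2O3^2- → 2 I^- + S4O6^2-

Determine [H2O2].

0.1652 M

n(S2O3^2-) = 0.03693 × 0.1792 = 6.618 × 10^-3 mol
n(I2) = n(S2O3^2-)/2 = 3.309 × 10^-3 mol
n(H2O2) in the aliquot = 3.309 × 10^-3 mol (1:1 ratio)
[H2O2] = 3.309 × 10^-3 / 0.02003 = 0.1652 mol/L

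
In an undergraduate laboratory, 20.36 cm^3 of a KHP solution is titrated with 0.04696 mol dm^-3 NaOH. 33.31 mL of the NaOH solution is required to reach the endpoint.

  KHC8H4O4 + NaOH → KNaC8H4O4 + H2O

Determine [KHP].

n(NaOH) = 0.03331 L × 0.04696 mol/L = 1.564 × 10^-3 mol
n(KHC8H4O4) = 1.564 × 10^-3 mol (1:1 mole ratio)
[KHC8H4O4] = 1.564 × 10^-3 mol / 0.02036 L = 0.07683 mol/L

0.07683 mol/L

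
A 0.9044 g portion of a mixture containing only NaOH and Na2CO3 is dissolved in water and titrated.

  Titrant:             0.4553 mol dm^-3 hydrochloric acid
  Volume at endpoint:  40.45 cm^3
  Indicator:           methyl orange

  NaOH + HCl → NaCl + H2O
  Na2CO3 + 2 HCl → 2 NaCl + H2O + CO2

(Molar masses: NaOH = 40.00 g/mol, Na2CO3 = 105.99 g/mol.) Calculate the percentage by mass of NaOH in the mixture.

n(HCl) = 0.04045 × 0.4553 = 0.01842 mol
Let x = n(NaOH), y = n(Na2CO3).
Titrant: 1x + 2y = 0.01842;  mass: 40.00x + 105.99y = 0.9044
Solving, x = 5.510 × 10^-3 mol, y = 6.453 × 10^-3 mol
mass of NaOH = 5.510 × 10^-3 × 40.00 = 0.2204 g
% NaOH = 0.2204 / 0.9044 × 100 = 24.37 %

24.37 %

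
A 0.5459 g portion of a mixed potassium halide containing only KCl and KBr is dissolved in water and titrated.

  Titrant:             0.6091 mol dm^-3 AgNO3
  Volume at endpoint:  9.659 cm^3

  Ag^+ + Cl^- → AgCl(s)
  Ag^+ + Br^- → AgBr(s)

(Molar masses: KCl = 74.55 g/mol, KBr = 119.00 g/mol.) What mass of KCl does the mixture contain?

n(AgNO3) = 0.009659 × 0.6091 = 5.883 × 10^-3 mol
Let x = n(KCl), y = n(KBr).
Titrant: 1x + 1y = 5.883 × 10^-3;  mass: 74.55x + 119.00y = 0.5459
Solving, x = 3.469 × 10^-3 mol, y = 2.414 × 10^-3 mol
mass of KCl = 3.469 × 10^-3 × 74.55 = 0.2586 g

0.2586 g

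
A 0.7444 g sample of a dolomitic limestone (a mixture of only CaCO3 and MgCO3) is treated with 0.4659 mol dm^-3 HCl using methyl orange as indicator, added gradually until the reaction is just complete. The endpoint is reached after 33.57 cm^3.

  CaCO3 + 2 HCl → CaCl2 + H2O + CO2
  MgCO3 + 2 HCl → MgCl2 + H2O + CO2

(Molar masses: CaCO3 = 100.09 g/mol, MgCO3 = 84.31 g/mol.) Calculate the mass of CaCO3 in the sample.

n(HCl) = 0.03357 × 0.4659 = 0.01564 mol
Let x = n(CaCO3), y = n(MgCO3).
Titrant: 2x + 2y = 0.01564;  mass: 100.09x + 84.31y = 0.7444
Solving, x = 5.392 × 10^-3 mol, y = 2.428 × 10^-3 mol
mass of CaCO3 = 5.392 × 10^-3 × 100.09 = 0.5397 g

0.5397 g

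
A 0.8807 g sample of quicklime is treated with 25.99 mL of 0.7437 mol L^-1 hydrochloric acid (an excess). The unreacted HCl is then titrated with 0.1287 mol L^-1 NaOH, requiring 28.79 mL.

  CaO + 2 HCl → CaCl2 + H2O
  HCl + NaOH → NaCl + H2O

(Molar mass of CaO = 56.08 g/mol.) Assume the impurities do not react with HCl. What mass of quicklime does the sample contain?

0.4381 g

n(HCl) added = 0.02599 × 0.7437 = 0.01933 mol
n(NaOH) used in back-titration = 0.02879 × 0.1287 = 3.705 × 10^-3 mol
n(HCl) left over = 3.705 × 10^-3 mol (1:1 ratio)
n(HCl) consumed by analyte = 0.01933 − 3.705 × 10^-3 = 0.01562 mol
From the 1:2 ratio, n(CaO) = 1/2 × 0.01562 = 7.812 × 10^-3 mol
mass of CaO = 7.812 × 10^-3 × 56.08 = 0.4381 g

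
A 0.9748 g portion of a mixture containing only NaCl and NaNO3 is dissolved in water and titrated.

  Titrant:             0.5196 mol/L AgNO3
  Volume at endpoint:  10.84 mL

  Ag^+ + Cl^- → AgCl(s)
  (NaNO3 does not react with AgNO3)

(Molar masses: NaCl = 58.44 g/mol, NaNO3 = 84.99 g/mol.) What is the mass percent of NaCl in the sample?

n(AgNO3) = 0.01084 × 0.5196 = 5.632 × 10^-3 mol
Let x = n(NaCl), y = n(NaNO3).
Titrant: 1x = 5.632 × 10^-3;  mass: 58.44x + 84.99y = 0.9748
Solving, x = 5.632 × 10^-3 mol, y = 7.597 × 10^-3 mol
mass of NaCl = 5.632 × 10^-3 × 58.44 = 0.3292 g
% NaCl = 0.3292 / 0.9748 × 100 = 33.77 %

33.77 %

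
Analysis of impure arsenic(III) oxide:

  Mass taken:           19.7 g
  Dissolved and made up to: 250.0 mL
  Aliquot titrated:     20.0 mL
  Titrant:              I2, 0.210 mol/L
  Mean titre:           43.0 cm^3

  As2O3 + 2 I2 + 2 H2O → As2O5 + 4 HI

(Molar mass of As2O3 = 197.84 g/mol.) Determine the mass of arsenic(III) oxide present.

n(I2) per titration = 0.0430 × 0.210 = 9.03 × 10^-3 mol
From the 1:2 ratio, n(As2O3) in each aliquot = 1/2 × 9.03 × 10^-3 = 4.51 × 10^-3 mol
n(As2O3) in the whole flask = 4.51 × 10^-3 × 250.0/20.0 = 0.0564 mol
mass of As2O3 = 0.0564 × 197.84 = 11.2 g

11.2 g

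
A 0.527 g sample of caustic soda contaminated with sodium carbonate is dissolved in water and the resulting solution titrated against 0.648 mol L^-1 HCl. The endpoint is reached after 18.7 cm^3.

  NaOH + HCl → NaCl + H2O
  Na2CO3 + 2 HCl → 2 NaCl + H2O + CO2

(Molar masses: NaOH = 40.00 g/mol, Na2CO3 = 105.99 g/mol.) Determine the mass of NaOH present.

n(HCl) = 0.0187 × 0.648 = 0.0121 mol
Let x = n(NaOH), y = n(Na2CO3).
Titrant: 1x + 2y = 0.0121;  mass: 40.00x + 105.99y = 0.527
Solving, x = 8.86 × 10^-3 mol, y = 1.63 × 10^-3 mol
mass of NaOH = 8.86 × 10^-3 × 40.00 = 0.355 g

0.355 g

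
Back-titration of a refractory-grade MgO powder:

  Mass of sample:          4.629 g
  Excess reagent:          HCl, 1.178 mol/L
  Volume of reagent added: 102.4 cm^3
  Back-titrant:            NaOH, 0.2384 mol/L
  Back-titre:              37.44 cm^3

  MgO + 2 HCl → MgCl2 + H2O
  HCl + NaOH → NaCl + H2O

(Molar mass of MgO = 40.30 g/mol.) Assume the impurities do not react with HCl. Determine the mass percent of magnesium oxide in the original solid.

48.62 %

n(HCl) added = 0.1024 × 1.178 = 0.1206 mol
n(NaOH) used in back-titration = 0.03744 × 0.2384 = 8.926 × 10^-3 mol
n(HCl) left over = 8.926 × 10^-3 mol (1:1 ratio)
n(HCl) consumed by analyte = 0.1206 − 8.926 × 10^-3 = 0.1117 mol
From the 1:2 ratio, n(MgO) = 1/2 × 0.1117 = 0.05585 mol
mass of MgO = 0.05585 × 40.30 = 2.251 g
% MgO = 2.251 / 4.629 × 100 = 48.62 %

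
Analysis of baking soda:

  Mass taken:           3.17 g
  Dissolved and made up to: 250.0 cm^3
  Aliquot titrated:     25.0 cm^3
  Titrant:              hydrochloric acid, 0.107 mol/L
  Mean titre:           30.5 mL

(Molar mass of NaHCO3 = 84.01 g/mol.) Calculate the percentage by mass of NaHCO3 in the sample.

NaHCO3 + HCl → NaCl + H2O + CO2
n(HCl) per titration = 0.0305 × 0.107 = 3.26 × 10^-3 mol
n(NaHCO3) in each aliquot = 3.26 × 10^-3 mol (1:1 ratio)
n(NaHCO3) in the whole flask = 3.26 × 10^-3 × 250.0/25.0 = 0.0326 mol
mass of NaHCO3 = 0.0326 × 84.01 = 2.74 g
% NaHCO3 = 2.74 / 3.17 × 100 = 86.5 %

86.5 %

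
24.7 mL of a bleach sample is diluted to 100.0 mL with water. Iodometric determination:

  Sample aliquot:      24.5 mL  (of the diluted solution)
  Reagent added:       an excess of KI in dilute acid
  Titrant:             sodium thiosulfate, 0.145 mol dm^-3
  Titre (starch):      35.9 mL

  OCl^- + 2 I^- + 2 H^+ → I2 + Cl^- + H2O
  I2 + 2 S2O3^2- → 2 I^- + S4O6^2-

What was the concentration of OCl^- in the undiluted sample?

0.430 mol/L

n(S2O3^2-) = 0.0359 × 0.145 = 5.21 × 10^-3 mol
n(I2) = n(S2O3^2-)/2 = 2.60 × 10^-3 mol
n(OCl^-) in the aliquot = 2.60 × 10^-3 mol (1:1 ratio)
[OCl^-]_dilute = 2.60 × 10^-3 / 0.0245 = 0.106 mol/L
[OCl^-]_original = 0.106 × 100.0/24.7 = 0.430 mol/L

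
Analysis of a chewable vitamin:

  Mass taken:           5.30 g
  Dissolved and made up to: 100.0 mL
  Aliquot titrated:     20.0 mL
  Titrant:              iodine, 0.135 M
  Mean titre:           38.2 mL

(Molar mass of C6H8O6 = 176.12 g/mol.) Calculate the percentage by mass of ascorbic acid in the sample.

C6H8O6 + I2 → C6H6O6 + 2 HI
n(I2) per titration = 0.0382 × 0.135 = 5.16 × 10^-3 mol
n(C6H8O6) in each aliquot = 5.16 × 10^-3 mol (1:1 ratio)
n(C6H8O6) in the whole flask = 5.16 × 10^-3 × 100.0/20.0 = 0.0258 mol
mass of C6H8O6 = 0.0258 × 176.12 = 4.54 g
% C6H8O6 = 4.54 / 5.30 × 100 = 85.7 %

85.7 %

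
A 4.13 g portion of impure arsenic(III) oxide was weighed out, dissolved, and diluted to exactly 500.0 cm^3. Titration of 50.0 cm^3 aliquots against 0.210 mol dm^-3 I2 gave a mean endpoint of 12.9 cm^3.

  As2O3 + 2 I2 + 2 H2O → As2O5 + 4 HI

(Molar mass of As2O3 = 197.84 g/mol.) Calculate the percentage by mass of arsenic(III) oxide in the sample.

64.9 %

n(I2) per titration = 0.0129 × 0.210 = 2.71 × 10^-3 mol
From the 1:2 ratio, n(As2O3) in each aliquot = 1/2 × 2.71 × 10^-3 = 1.35 × 10^-3 mol
n(As2O3) in the whole flask = 1.35 × 10^-3 × 500.0/50.0 = 0.0135 mol
mass of As2O3 = 0.0135 × 197.84 = 2.68 g
% As2O3 = 2.68 / 4.13 × 100 = 64.9 %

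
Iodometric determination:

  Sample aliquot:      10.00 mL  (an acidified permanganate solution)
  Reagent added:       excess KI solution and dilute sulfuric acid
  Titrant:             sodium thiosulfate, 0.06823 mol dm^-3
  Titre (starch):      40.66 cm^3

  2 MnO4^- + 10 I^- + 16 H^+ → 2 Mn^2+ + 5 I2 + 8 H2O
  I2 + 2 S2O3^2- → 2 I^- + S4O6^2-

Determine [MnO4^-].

0.05548 mol/L

n(S2O3^2-) = 0.04066 × 0.06823 = 2.774 × 10^-3 mol
n(I2) = n(S2O3^2-)/2 = 1.387 × 10^-3 mol
From the 2:5 ratio, n(MnO4^-) in the aliquot = 2/5 × 1.387 × 10^-3 = 5.548 × 10^-4 mol
[MnO4^-] = 5.548 × 10^-4 / 0.01000 = 0.05548 mol/L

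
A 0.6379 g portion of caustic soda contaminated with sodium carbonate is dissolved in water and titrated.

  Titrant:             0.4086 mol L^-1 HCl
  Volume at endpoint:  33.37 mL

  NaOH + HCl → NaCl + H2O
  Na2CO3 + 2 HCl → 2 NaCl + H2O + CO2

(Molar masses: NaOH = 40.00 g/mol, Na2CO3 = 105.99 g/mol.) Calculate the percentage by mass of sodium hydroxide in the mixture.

n(HCl) = 0.03337 × 0.4086 = 0.01363 mol
Let x = n(NaOH), y = n(Na2CO3).
Titrant: 1x + 2y = 0.01363;  mass: 40.00x + 105.99y = 0.6379
Solving, x = 6.517 × 10^-3 mol, y = 3.559 × 10^-3 mol
mass of NaOH = 6.517 × 10^-3 × 40.00 = 0.2607 g
% NaOH = 0.2607 / 0.6379 × 100 = 40.86 %

40.86 %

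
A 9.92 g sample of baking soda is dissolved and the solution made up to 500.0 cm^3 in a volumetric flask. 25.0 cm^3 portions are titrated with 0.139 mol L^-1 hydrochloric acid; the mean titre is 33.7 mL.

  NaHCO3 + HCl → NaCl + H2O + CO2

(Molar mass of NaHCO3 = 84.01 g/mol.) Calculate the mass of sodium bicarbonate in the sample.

n(HCl) per titration = 0.0337 × 0.139 = 4.68 × 10^-3 mol
n(NaHCO3) in each aliquot = 4.68 × 10^-3 mol (1:1 ratio)
n(NaHCO3) in the whole flask = 4.68 × 10^-3 × 500.0/25.0 = 0.0937 mol
mass of NaHCO3 = 0.0937 × 84.01 = 7.87 g

7.87 g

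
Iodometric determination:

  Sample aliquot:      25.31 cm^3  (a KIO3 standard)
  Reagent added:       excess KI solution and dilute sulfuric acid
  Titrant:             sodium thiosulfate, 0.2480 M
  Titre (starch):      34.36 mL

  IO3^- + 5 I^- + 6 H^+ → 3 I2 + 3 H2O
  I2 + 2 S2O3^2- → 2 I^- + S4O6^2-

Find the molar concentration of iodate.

n(S2O3^2-) = 0.03436 × 0.2480 = 8.521 × 10^-3 mol
n(I2) = n(S2O3^2-)/2 = 4.261 × 10^-3 mol
From the 1:3 ratio, n(IO3^-) in the aliquot = 1/3 × 4.261 × 10^-3 = 1.420 × 10^-3 mol
[IO3^-] = 1.420 × 10^-3 / 0.02531 = 0.05611 mol/L

0.05611 M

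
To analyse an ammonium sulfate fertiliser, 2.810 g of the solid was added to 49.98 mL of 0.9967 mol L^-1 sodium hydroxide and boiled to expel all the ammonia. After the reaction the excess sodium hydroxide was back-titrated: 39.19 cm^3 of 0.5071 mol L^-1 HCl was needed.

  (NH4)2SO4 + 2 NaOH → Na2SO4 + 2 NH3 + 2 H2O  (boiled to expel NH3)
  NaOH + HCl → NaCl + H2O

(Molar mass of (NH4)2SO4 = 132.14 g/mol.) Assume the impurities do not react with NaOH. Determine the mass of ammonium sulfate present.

1.978 g

n(NaOH) added = 0.04998 × 0.9967 = 0.04982 mol
n(HCl) used in back-titration = 0.03919 × 0.5071 = 0.01987 mol
n(NaOH) left over = 0.01987 mol (1:1 ratio)
n(NaOH) consumed by analyte = 0.04982 − 0.01987 = 0.02994 mol
From the 1:2 ratio, n((NH4)2SO4) = 1/2 × 0.02994 = 0.01497 mol
mass of (NH4)2SO4 = 0.01497 × 132.14 = 1.978 g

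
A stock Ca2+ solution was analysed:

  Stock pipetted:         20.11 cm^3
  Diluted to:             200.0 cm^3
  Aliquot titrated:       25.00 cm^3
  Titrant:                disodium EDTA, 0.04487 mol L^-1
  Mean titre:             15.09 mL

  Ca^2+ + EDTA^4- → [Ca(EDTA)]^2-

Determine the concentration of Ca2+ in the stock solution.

n(EDTA) = 0.01509 × 0.04487 = 6.771 × 10^-4 mol
n(Ca2+) in the aliquot = 6.771 × 10^-4 mol (1:1 ratio)
[Ca2+]_dilute = 6.771 × 10^-4 / 0.02500 = 0.02708 mol/L
Dilution factor = 200.0 / 20.11 = 9.945
[Ca2+]_stock = 0.02708 × 9.945 = 0.2694 mol/L

0.2694 mol/L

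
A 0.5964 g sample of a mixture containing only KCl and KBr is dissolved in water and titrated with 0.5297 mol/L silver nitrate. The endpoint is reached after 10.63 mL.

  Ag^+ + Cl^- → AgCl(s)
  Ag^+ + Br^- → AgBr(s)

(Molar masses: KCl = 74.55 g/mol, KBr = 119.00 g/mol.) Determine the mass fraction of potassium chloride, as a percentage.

20.71 %

n(AgNO3) = 0.01063 × 0.5297 = 5.631 × 10^-3 mol
Let x = n(KCl), y = n(KBr).
Titrant: 1x + 1y = 5.631 × 10^-3;  mass: 74.55x + 119.00y = 0.5964
Solving, x = 1.657 × 10^-3 mol, y = 3.974 × 10^-3 mol
mass of KCl = 1.657 × 10^-3 × 74.55 = 0.1235 g
% KCl = 0.1235 / 0.5964 × 100 = 20.71 %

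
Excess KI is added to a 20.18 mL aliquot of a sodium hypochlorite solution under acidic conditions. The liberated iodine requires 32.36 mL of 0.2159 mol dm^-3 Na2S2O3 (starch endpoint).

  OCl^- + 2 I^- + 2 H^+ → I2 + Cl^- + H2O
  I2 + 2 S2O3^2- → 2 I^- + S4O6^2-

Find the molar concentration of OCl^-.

n(S2O3^2-) = 0.03236 × 0.2159 = 6.987 × 10^-3 mol
n(I2) = n(S2O3^2-)/2 = 3.493 × 10^-3 mol
n(OCl^-) in the aliquot = 3.493 × 10^-3 mol (1:1 ratio)
[OCl^-] = 3.493 × 10^-3 / 0.02018 = 0.1731 mol/L

0.1731 mol/L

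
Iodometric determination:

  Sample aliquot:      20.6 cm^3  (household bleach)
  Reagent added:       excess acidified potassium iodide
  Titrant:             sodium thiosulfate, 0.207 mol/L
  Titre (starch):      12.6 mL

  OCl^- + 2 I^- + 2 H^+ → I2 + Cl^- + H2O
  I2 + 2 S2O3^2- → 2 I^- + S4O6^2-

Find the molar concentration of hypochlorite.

n(S2O3^2-) = 0.0126 × 0.207 = 2.61 × 10^-3 mol
n(I2) = n(S2O3^2-)/2 = 1.30 × 10^-3 mol
n(OCl^-) in the aliquot = 1.30 × 10^-3 mol (1:1 ratio)
[OCl^-] = 1.30 × 10^-3 / 0.0206 = 0.0633 mol/L

0.0633 mol/L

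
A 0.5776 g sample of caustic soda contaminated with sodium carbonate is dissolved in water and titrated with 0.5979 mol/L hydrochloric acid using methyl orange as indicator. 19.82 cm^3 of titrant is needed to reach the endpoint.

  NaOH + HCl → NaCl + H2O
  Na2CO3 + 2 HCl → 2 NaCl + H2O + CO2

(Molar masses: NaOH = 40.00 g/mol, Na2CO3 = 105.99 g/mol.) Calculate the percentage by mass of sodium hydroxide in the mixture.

26.86 %

n(HCl) = 0.01982 × 0.5979 = 0.01185 mol
Let x = n(NaOH), y = n(Na2CO3).
Titrant: 1x + 2y = 0.01185;  mass: 40.00x + 105.99y = 0.5776
Solving, x = 3.879 × 10^-3 mol, y = 3.986 × 10^-3 mol
mass of NaOH = 3.879 × 10^-3 × 40.00 = 0.1552 g
% NaOH = 0.1552 / 0.5776 × 100 = 26.86 %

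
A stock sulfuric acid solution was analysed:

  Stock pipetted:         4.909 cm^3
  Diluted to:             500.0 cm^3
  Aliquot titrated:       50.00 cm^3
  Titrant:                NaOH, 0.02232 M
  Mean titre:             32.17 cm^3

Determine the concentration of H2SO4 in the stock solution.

H2SO4 + 2 NaOH → Na2SO4 + 2 H2O
n(NaOH) = 0.03217 × 0.02232 = 7.180 × 10^-4 mol
From the 1:2 ratio, n(H2SO4) in the aliquot = 1/2 × 7.180 × 10^-4 = 3.590 × 10^-4 mol
[H2SO4]_dilute = 3.590 × 10^-4 / 0.05000 = 0.007180 mol/L
Dilution factor = 500.0 / 4.909 = 101.9
[H2SO4]_stock = 0.007180 × 101.9 = 0.7313 mol/L

0.7313 M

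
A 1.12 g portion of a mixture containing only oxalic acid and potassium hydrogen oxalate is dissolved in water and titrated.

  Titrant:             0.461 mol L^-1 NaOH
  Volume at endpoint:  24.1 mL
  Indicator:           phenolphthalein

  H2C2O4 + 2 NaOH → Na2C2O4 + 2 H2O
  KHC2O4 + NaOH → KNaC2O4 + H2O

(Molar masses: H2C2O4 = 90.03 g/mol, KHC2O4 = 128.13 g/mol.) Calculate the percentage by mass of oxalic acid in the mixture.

n(NaOH) = 0.0241 × 0.461 = 0.0111 mol
Let x = n(H2C2O4), y = n(KHC2O4).
Titrant: 2x + 1y = 0.0111;  mass: 90.03x + 128.13y = 1.12
Solving, x = 1.83 × 10^-3 mol, y = 7.46 × 10^-3 mol
mass of H2C2O4 = 1.83 × 10^-3 × 90.03 = 0.164 g
% H2C2O4 = 0.164 / 1.12 × 100 = 14.7 %

14.7 %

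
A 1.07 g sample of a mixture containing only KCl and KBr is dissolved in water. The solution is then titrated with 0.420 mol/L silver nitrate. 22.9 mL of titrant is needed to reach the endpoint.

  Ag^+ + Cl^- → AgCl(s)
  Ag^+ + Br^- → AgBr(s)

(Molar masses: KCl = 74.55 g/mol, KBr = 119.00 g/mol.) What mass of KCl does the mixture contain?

0.125 g

n(AgNO3) = 0.0229 × 0.420 = 9.62 × 10^-3 mol
Let x = n(KCl), y = n(KBr).
Titrant: 1x + 1y = 9.62 × 10^-3;  mass: 74.55x + 119.00y = 1.07
Solving, x = 1.68 × 10^-3 mol, y = 7.94 × 10^-3 mol
mass of KCl = 1.68 × 10^-3 × 74.55 = 0.125 g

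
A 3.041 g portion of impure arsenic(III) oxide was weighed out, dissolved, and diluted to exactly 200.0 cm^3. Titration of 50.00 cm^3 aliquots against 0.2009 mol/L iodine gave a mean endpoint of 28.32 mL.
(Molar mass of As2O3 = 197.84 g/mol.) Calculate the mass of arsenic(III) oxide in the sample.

2.251 g

As2O3 + 2 I2 + 2 H2O → As2O5 + 4 HI
n(I2) per titration = 0.02832 × 0.2009 = 5.689 × 10^-3 mol
From the 1:2 ratio, n(As2O3) in each aliquot = 1/2 × 5.689 × 10^-3 = 2.845 × 10^-3 mol
n(As2O3) in the whole flask = 2.845 × 10^-3 × 200.0/50.00 = 0.01138 mol
mass of As2O3 = 0.01138 × 197.84 = 2.251 g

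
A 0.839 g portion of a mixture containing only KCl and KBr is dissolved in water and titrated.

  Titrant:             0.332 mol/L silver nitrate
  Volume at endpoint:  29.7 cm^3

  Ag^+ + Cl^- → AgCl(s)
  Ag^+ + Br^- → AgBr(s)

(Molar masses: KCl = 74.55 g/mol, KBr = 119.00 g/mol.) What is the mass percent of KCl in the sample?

n(AgNO3) = 0.0297 × 0.332 = 9.86 × 10^-3 mol
Let x = n(KCl), y = n(KBr).
Titrant: 1x + 1y = 9.86 × 10^-3;  mass: 74.55x + 119.00y = 0.839
Solving, x = 7.52 × 10^-3 mol, y = 2.34 × 10^-3 mol
mass of KCl = 7.52 × 10^-3 × 74.55 = 0.561 g
% KCl = 0.561 / 0.839 × 100 = 66.8 %

66.8 %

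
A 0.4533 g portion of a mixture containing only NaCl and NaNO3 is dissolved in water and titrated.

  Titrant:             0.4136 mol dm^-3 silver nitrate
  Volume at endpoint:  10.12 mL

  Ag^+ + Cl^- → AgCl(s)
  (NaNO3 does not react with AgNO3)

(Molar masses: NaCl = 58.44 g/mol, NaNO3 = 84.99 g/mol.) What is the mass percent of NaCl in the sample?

n(AgNO3) = 0.01012 × 0.4136 = 4.186 × 10^-3 mol
Let x = n(NaCl), y = n(NaNO3).
Titrant: 1x = 4.186 × 10^-3;  mass: 58.44x + 84.99y = 0.4533
Solving, x = 4.186 × 10^-3 mol, y = 2.455 × 10^-3 mol
mass of NaCl = 4.186 × 10^-3 × 58.44 = 0.2446 g
% NaCl = 0.2446 / 0.4533 × 100 = 53.96 %

53.96 %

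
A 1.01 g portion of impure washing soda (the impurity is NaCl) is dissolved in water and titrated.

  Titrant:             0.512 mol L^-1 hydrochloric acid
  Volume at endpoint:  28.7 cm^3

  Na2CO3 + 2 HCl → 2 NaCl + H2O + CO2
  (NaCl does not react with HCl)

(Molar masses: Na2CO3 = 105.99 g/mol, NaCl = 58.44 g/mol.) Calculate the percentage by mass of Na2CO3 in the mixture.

n(HCl) = 0.0287 × 0.512 = 0.0147 mol
Let x = n(Na2CO3), y = n(NaCl).
Titrant: 2x = 0.0147;  mass: 105.99x + 58.44y = 1.01
Solving, x = 7.35 × 10^-3 mol, y = 3.96 × 10^-3 mol
mass of Na2CO3 = 7.35 × 10^-3 × 105.99 = 0.779 g
% Na2CO3 = 0.779 / 1.01 × 100 = 77.1 %

77.1 %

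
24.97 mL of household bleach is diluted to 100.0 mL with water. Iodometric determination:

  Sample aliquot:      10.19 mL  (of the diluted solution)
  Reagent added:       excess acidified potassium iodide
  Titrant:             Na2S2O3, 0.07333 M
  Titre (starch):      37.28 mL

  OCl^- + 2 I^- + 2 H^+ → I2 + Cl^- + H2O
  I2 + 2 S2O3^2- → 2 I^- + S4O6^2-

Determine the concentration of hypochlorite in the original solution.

n(S2O3^2-) = 0.03728 × 0.07333 = 2.734 × 10^-3 mol
n(I2) = n(S2O3^2-)/2 = 1.367 × 10^-3 mol
n(OCl^-) in the aliquot = 1.367 × 10^-3 mol (1:1 ratio)
[OCl^-]_dilute = 1.367 × 10^-3 / 0.01019 = 0.1341 mol/L
[OCl^-]_original = 0.1341 × 100.0/24.97 = 0.5372 mol/L

0.5372 M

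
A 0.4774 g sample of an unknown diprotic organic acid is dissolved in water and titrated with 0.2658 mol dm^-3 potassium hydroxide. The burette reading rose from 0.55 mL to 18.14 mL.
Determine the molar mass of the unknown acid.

204.2 g/mol

n(KOH) = 0.01759 L × 0.2658 mol/L = 4.675 × 10^-3 mol
From the 1:2 ratio, n(H2A) = 1/2 × 4.675 × 10^-3 = 2.338 × 10^-3 mol
M = m / n = 0.4774 g / 2.338 × 10^-3 mol = 204.2 g/mol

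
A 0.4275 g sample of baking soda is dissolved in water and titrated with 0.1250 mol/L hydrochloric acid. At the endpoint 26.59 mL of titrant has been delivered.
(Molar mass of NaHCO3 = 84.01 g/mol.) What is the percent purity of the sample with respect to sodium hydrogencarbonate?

65.32 %

NaHCO3 + HCl → NaCl + H2O + CO2
n(HCl) = 0.02659 L × 0.1250 mol/L = 3.324 × 10^-3 mol
n(NaHCO3) = 3.324 × 10^-3 mol (1:1 ratio)
mass of NaHCO3 = 3.324 × 10^-3 × 84.01 g/mol = 0.2792 g
% NaHCO3 = 0.2792 / 0.4275 × 100 = 65.32 %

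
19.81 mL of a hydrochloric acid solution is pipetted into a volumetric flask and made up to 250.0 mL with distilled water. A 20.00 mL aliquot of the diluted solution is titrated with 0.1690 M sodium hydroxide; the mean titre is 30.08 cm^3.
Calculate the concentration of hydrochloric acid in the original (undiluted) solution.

3.208 M

HCl + NaOH → NaCl + H2O
n(NaOH) = 0.03008 × 0.1690 = 5.084 × 10^-3 mol
n(HCl) in the aliquot = 5.084 × 10^-3 mol (1:1 ratio)
[HCl]_dilute = 5.084 × 10^-3 / 0.02000 = 0.2542 mol/L
Dilution factor = 250.0 / 19.81 = 12.62
[HCl]_stock = 0.2542 × 12.62 = 3.208 mol/L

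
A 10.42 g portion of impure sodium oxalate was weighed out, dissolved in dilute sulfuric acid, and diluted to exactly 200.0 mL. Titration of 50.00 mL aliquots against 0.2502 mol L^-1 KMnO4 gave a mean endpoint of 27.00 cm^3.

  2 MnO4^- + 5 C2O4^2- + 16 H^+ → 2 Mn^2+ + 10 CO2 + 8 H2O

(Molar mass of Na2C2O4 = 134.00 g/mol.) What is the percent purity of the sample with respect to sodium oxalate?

86.87 %

n(KMnO4) per titration = 0.02700 × 0.2502 = 6.755 × 10^-3 mol
From the 5:2 ratio, n(Na2C2O4) in each aliquot = 5/2 × 6.755 × 10^-3 = 0.01689 mol
n(Na2C2O4) in the whole flask = 0.01689 × 200.0/50.00 = 0.06755 mol
mass of Na2C2O4 = 0.06755 × 134.00 = 9.052 g
% Na2C2O4 = 9.052 / 10.42 × 100 = 86.87 %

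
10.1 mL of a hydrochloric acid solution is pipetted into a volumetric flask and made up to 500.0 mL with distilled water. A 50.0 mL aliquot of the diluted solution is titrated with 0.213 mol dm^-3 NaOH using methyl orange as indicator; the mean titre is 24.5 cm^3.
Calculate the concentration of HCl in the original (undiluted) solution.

HCl + NaOH → NaCl + H2O
n(NaOH) = 0.0245 × 0.213 = 5.22 × 10^-3 mol
n(HCl) in the aliquot = 5.22 × 10^-3 mol (1:1 ratio)
[HCl]_dilute = 5.22 × 10^-3 / 0.0500 = 0.104 mol/L
Dilution factor = 500.0 / 10.1 = 49.50
[HCl]_stock = 0.104 × 49.50 = 5.17 mol/L

5.17 mol/L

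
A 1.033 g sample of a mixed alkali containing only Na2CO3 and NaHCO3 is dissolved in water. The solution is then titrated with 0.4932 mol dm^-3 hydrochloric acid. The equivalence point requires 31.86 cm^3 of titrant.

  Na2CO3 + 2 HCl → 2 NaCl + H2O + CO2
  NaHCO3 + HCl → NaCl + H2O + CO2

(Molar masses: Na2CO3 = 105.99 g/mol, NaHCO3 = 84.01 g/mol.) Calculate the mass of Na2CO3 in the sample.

0.4905 g

n(HCl) = 0.03186 × 0.4932 = 0.01571 mol
Let x = n(Na2CO3), y = n(NaHCO3).
Titrant: 2x + 1y = 0.01571;  mass: 105.99x + 84.01y = 1.033
Solving, x = 4.628 × 10^-3 mol, y = 6.457 × 10^-3 mol
mass of Na2CO3 = 4.628 × 10^-3 × 105.99 = 0.4905 g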